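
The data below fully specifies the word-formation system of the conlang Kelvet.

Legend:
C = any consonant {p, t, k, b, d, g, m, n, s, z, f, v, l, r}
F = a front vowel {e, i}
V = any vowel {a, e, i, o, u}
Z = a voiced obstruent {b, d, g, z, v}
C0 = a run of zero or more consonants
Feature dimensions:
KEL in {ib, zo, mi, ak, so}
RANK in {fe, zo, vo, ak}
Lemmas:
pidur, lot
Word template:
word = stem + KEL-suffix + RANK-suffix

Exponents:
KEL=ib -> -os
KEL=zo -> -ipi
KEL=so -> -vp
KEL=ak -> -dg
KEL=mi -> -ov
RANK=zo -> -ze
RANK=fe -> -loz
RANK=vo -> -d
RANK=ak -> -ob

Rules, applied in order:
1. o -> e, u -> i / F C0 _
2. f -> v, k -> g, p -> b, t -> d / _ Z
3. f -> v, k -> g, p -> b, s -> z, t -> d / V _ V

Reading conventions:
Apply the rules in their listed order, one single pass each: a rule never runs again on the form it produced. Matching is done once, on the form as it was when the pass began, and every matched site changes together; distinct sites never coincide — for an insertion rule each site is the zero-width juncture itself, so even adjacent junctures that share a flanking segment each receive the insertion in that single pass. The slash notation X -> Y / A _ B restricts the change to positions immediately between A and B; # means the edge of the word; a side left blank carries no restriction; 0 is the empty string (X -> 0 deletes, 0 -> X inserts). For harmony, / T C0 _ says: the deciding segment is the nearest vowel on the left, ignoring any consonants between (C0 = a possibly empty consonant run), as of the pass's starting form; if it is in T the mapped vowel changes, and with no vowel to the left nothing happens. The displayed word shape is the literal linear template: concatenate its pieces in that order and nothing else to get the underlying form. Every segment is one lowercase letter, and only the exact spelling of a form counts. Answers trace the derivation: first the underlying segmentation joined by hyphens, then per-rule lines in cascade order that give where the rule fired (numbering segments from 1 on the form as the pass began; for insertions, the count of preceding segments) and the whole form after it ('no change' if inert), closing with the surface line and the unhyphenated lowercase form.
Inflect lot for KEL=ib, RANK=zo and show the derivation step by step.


underlying: lot-os-ze
1. o -> e, u -> i / F C0 _: no change
2. f -> v, k -> g, p -> b, t -> d / _ Z: no change
3. f -> v, k -> g, p -> b, s -> z, t -> d / V _ V: fires at position(s) 3: lodosze
surface: lodosze


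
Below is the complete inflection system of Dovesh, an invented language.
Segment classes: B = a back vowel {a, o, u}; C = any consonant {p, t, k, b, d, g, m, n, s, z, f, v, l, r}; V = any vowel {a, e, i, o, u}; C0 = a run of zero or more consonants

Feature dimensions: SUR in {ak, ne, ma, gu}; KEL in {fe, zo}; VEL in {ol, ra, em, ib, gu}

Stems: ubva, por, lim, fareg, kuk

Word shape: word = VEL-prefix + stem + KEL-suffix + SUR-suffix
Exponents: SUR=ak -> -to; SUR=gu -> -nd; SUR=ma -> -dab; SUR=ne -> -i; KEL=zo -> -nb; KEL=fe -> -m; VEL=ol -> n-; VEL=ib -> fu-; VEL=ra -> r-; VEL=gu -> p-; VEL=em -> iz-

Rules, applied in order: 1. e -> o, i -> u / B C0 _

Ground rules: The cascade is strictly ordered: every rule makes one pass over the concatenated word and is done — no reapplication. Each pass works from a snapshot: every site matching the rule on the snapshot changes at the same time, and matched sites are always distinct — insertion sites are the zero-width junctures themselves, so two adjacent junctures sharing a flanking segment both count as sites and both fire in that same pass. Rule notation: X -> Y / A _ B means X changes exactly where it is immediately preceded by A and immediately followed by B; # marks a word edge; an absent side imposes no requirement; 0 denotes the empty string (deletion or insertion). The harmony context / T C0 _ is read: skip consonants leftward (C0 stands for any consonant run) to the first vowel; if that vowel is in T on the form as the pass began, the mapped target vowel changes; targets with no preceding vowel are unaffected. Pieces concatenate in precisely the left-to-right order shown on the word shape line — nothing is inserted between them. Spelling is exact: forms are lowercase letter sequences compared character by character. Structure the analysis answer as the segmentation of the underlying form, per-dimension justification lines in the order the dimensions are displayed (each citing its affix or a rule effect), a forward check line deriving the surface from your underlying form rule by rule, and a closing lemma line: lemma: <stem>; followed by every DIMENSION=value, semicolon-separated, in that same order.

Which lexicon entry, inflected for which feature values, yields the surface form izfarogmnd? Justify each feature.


underlying: iz-fareg-m-nd
SUR=gu - signalled by the affix -nd
KEL=fe - signalled by the affix -m
VEL=em - signalled by the affix iz-
check: izfaregmnd -> izfarogmnd
lemma: fareg; SUR=gu; KEL=fe; VEL=em


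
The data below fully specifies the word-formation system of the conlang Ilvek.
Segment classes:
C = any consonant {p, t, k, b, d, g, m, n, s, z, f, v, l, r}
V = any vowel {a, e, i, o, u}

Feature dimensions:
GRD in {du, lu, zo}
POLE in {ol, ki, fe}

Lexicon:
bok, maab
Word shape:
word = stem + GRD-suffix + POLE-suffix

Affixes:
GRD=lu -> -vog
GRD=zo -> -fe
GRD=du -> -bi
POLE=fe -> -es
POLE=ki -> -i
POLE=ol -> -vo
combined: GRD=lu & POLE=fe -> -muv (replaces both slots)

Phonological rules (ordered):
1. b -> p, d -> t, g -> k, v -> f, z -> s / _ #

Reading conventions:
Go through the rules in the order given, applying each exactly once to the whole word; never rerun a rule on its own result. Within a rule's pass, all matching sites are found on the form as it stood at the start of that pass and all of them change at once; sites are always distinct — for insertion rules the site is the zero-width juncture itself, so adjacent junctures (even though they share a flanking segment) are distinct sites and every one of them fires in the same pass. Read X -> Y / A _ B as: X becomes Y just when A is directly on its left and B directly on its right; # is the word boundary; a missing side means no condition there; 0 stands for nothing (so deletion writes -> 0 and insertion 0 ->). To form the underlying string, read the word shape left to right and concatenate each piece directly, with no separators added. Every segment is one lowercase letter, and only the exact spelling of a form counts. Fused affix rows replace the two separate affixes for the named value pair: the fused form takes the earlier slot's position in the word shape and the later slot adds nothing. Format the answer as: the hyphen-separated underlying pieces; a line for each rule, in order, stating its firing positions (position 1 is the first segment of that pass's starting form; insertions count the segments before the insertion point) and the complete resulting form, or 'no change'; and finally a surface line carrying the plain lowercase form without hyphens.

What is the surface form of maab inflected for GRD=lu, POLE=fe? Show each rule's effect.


underlying: maab-muv
1. b -> p, d -> t, g -> k, v -> f, z -> s / _ #: fires at position(s) 7: maabmuf
surface: maabmuf


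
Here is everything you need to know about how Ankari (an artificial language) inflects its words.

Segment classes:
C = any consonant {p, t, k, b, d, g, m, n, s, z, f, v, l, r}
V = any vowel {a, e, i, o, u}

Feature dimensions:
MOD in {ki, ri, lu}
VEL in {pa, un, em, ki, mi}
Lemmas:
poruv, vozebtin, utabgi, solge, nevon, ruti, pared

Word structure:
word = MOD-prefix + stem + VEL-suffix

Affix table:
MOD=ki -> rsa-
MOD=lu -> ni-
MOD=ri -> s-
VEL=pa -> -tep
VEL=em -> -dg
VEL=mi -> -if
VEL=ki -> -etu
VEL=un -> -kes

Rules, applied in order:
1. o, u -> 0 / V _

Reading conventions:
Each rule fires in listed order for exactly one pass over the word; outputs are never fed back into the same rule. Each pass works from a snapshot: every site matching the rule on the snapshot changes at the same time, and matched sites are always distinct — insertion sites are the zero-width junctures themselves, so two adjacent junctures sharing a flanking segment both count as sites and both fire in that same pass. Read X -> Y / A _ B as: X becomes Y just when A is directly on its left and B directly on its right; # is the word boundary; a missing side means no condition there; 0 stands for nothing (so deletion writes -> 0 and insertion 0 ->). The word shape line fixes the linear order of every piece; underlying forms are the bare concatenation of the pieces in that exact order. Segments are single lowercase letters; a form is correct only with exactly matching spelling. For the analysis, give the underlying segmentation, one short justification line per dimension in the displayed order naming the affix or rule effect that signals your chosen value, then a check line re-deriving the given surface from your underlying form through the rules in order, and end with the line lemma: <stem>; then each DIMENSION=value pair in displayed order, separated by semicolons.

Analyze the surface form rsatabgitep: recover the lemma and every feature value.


underlying: rsa-utabgi-tep
MOD=ki - signalled by the affix rsa-
VEL=pa - signalled by the affix -tep
check: rsautabgitep -> rsatabgitep
lemma: utabgi; MOD=ki; VEL=pa


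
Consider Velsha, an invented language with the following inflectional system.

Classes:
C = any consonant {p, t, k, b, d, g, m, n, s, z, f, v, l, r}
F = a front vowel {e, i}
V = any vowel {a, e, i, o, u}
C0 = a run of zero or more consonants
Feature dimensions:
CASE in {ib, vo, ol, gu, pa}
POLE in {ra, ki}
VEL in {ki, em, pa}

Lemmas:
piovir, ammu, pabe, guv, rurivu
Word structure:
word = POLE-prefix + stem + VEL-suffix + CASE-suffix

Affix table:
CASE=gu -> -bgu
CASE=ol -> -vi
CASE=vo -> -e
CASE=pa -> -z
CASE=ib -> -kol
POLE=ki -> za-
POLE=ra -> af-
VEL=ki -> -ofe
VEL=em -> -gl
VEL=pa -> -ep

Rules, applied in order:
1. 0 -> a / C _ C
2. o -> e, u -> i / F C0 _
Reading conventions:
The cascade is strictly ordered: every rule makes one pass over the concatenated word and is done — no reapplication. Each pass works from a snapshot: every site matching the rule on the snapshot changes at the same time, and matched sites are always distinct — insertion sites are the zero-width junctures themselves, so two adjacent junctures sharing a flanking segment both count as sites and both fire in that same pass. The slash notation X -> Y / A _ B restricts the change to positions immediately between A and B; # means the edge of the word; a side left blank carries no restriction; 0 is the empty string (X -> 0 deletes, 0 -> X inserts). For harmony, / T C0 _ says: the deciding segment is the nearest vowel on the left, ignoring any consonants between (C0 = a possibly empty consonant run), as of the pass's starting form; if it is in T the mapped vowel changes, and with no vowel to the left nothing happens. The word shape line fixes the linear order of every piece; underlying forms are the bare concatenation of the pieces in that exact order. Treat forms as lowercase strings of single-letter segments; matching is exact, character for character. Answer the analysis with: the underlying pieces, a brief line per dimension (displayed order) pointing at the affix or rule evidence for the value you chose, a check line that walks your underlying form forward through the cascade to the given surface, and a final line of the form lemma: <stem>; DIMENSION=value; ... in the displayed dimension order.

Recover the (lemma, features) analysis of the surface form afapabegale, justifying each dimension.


underlying: af-pabe-gl-e
CASE=vo - signalled by the affix -e
POLE=ra - signalled by the affix af-
VEL=em - signalled by the affix -gl
check: afpabegle -> afapabegale -> afapabegale
lemma: pabe; CASE=vo; POLE=ra; VEL=em


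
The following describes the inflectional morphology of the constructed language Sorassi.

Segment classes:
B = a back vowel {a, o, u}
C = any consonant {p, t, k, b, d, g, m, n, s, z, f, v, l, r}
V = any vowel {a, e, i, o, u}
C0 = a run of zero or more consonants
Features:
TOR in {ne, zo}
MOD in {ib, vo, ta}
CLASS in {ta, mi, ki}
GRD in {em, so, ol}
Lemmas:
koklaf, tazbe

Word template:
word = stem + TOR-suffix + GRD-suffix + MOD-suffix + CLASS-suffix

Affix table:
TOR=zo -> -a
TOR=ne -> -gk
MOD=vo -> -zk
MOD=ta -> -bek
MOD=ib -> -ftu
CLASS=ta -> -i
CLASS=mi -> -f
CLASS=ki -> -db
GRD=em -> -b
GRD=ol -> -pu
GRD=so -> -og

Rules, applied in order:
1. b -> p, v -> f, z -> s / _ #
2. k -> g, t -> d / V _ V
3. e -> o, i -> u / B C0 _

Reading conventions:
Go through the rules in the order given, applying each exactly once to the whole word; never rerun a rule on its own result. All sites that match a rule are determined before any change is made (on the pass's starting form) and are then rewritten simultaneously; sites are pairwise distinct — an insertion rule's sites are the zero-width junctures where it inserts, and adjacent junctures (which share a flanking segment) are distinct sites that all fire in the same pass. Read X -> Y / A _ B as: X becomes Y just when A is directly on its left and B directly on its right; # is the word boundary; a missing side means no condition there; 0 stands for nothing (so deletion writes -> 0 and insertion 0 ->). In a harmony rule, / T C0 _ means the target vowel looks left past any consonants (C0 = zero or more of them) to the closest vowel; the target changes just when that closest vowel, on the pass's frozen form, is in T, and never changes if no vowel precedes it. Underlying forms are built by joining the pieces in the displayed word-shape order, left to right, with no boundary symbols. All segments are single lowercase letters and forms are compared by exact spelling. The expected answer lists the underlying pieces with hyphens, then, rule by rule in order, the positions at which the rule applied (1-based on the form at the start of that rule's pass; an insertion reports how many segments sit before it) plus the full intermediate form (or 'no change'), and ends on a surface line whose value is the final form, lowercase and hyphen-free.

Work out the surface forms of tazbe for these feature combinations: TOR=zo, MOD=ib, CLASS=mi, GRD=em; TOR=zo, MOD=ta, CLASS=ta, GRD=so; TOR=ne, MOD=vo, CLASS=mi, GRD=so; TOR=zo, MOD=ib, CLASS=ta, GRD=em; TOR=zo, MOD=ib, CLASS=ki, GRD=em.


cell TOR=zo, MOD=ib, CLASS=mi, GRD=em:
underlying: tazbe-a-b-ftu-f
1. b -> p, v -> f, z -> s / _ #: no change
2. k -> g, t -> d / V _ V: no change
3. e -> o, i -> u / B C0 _: fires at position(s) 5: tazboabftuf
surface: tazboabftuf

cell TOR=zo, MOD=ta, CLASS=ta, GRD=so:
underlying: tazbe-a-og-bek-i
1. b -> p, v -> f, z -> s / _ #: no change
2. k -> g, t -> d / V _ V: fires at position(s) 11: tazbeaogbegi
3. e -> o, i -> u / B C0 _: fires at position(s) 5, 10: tazboaogbogi
surface: tazboaogbogi

cell TOR=ne, MOD=vo, CLASS=mi, GRD=so:
underlying: tazbe-gk-og-zk-f
1. b -> p, v -> f, z -> s / _ #: no change
2. k -> g, t -> d / V _ V: no change
3. e -> o, i -> u / B C0 _: fires at position(s) 5: tazbogkogzkf
surface: tazbogkogzkf

cell TOR=zo, MOD=ib, CLASS=ta, GRD=em:
underlying: tazbe-a-b-ftu-i
1. b -> p, v -> f, z -> s / _ #: no change
2. k -> g, t -> d / V _ V: no change
3. e -> o, i -> u / B C0 _: fires at position(s) 5, 11: tazboabftuu
surface: tazboabftuu

cell TOR=zo, MOD=ib, CLASS=ki, GRD=em:
underlying: tazbe-a-b-ftu-db
1. b -> p, v -> f, z -> s / _ #: fires at position(s) 12: tazbeabftudp
2. k -> g, t -> d / V _ V: no change
3. e -> o, i -> u / B C0 _: fires at position(s) 5: tazboabftudp
surface: tazboabftudp


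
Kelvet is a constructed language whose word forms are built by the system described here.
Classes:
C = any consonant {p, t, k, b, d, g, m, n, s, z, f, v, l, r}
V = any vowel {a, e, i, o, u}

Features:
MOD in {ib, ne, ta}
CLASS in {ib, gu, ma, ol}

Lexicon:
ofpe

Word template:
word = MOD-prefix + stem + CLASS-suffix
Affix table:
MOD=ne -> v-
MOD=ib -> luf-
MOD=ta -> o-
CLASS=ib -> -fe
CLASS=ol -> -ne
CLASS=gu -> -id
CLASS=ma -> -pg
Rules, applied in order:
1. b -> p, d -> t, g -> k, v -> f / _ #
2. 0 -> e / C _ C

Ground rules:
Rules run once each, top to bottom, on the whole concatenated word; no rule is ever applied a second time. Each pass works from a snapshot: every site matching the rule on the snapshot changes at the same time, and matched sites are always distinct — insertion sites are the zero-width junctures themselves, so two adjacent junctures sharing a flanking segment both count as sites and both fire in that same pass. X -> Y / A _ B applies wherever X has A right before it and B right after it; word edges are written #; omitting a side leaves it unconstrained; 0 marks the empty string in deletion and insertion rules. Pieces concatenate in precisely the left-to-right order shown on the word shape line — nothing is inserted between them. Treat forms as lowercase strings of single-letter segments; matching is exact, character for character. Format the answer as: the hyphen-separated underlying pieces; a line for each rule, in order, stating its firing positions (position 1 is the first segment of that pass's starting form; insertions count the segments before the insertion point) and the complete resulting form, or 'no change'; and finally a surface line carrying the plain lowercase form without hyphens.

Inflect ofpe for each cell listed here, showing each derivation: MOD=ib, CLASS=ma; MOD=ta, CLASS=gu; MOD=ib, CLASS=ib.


cell MOD=ib, CLASS=ma:
underlying: luf-ofpe-pg
1. b -> p, d -> t, g -> k, v -> f / _ #: fires at position(s) 9: lufofpepk
2. 0 -> e / C _ C: inserts after position(s) 5, 8: lufofepepek
surface: lufofepepek

cell MOD=ta, CLASS=gu:
underlying: o-ofpe-id
1. b -> p, d -> t, g -> k, v -> f / _ #: fires at position(s) 7: oofpeit
2. 0 -> e / C _ C: inserts after position(s) 3: oofepeit
surface: oofepeit

cell MOD=ib, CLASS=ib:
underlying: luf-ofpe-fe
1. b -> p, d -> t, g -> k, v -> f / _ #: no change
2. 0 -> e / C _ C: inserts after position(s) 5: lufofepefe
surface: lufofepefe


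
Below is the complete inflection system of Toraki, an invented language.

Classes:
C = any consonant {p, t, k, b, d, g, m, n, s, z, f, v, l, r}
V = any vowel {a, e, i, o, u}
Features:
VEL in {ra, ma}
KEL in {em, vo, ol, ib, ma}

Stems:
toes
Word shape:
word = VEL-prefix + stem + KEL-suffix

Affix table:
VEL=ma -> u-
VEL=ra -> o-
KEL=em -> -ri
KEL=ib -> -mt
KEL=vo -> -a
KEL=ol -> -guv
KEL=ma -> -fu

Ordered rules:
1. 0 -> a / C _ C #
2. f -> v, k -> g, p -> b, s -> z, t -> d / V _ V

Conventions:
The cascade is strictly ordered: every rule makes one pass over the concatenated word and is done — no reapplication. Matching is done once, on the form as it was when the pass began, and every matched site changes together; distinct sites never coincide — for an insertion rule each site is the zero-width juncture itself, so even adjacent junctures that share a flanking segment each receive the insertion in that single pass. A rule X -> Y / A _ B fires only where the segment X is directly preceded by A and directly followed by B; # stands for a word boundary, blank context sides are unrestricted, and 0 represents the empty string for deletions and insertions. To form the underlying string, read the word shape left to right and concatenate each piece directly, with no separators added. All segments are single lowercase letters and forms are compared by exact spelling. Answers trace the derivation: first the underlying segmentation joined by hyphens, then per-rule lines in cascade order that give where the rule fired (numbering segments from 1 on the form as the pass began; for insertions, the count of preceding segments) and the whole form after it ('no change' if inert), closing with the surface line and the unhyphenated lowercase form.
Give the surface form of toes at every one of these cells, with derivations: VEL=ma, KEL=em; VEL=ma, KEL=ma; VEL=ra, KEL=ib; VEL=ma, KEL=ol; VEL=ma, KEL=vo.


cell VEL=ma, KEL=em:
underlying: u-toes-ri
1. 0 -> a / C _ C #: no change
2. f -> v, k -> g, p -> b, s -> z, t -> d / V _ V: fires at position(s) 2: udoesri
surface: udoesri

cell VEL=ma, KEL=ma:
underlying: u-toes-fu
1. 0 -> a / C _ C #: no change
2. f -> v, k -> g, p -> b, s -> z, t -> d / V _ V: fires at position(s) 2: udoesfu
surface: udoesfu

cell VEL=ra, KEL=ib:
underlying: o-toes-mt
1. 0 -> a / C _ C #: inserts after position(s) 6: otoesmat
2. f -> v, k -> g, p -> b, s -> z, t -> d / V _ V: fires at position(s) 2: odoesmat
surface: odoesmat

cell VEL=ma, KEL=ol:
underlying: u-toes-guv
1. 0 -> a / C _ C #: no change
2. f -> v, k -> g, p -> b, s -> z, t -> d / V _ V: fires at position(s) 2: udoesguv
surface: udoesguv

cell VEL=ma, KEL=vo:
underlying: u-toes-a
1. 0 -> a / C _ C #: no change
2. f -> v, k -> g, p -> b, s -> z, t -> d / V _ V: fires at position(s) 2, 5: udoeza
surface: udoeza


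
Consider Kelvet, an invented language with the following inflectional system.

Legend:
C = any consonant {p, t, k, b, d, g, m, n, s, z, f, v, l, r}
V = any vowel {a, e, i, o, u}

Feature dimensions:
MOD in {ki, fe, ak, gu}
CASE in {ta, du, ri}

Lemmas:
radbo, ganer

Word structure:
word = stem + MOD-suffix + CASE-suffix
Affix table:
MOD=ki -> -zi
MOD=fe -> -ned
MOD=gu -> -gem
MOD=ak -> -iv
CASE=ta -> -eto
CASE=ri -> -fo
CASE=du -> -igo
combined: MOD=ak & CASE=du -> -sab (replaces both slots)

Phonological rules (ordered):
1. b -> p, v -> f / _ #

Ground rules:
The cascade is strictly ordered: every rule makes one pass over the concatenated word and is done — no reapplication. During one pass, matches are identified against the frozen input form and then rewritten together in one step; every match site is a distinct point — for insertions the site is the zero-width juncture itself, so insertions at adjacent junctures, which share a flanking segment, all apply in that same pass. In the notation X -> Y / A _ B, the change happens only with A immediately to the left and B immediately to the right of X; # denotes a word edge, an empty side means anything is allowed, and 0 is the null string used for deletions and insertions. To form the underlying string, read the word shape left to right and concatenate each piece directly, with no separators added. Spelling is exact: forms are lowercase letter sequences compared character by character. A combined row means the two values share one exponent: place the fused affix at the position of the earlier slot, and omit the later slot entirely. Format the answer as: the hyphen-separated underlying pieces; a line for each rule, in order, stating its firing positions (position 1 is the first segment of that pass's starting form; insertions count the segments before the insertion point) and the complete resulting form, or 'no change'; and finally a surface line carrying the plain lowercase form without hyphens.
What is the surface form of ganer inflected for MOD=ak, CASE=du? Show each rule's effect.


underlying: ganer-sab
1. b -> p, v -> f / _ #: fires at position(s) 8: ganersap
surface: ganersap


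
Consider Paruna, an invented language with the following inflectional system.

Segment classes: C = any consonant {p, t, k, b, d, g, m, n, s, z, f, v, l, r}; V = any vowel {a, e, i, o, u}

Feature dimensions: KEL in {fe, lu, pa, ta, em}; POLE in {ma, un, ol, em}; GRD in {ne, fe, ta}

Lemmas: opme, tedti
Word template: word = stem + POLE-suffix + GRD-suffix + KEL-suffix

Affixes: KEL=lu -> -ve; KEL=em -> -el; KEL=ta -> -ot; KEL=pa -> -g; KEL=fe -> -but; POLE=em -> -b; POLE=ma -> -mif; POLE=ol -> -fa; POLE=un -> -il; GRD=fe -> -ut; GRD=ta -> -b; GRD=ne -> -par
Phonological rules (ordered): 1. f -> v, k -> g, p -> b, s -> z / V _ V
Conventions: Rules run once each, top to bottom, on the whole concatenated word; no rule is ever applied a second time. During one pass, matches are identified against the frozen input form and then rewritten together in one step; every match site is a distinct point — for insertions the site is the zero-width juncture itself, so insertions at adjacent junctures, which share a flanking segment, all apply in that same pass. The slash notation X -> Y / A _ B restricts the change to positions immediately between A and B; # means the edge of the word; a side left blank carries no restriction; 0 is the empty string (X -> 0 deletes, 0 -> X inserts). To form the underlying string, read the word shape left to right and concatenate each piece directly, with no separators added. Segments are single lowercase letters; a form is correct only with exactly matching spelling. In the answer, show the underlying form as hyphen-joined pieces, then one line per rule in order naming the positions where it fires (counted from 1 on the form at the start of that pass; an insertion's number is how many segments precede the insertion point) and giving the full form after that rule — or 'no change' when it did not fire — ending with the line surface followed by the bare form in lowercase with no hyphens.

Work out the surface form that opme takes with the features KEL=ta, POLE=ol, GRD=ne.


underlying: opme-fa-par-ot
1. f -> v, k -> g, p -> b, s -> z / V _ V: fires at position(s) 5, 7: opmevabarot
surface: opmevabarot


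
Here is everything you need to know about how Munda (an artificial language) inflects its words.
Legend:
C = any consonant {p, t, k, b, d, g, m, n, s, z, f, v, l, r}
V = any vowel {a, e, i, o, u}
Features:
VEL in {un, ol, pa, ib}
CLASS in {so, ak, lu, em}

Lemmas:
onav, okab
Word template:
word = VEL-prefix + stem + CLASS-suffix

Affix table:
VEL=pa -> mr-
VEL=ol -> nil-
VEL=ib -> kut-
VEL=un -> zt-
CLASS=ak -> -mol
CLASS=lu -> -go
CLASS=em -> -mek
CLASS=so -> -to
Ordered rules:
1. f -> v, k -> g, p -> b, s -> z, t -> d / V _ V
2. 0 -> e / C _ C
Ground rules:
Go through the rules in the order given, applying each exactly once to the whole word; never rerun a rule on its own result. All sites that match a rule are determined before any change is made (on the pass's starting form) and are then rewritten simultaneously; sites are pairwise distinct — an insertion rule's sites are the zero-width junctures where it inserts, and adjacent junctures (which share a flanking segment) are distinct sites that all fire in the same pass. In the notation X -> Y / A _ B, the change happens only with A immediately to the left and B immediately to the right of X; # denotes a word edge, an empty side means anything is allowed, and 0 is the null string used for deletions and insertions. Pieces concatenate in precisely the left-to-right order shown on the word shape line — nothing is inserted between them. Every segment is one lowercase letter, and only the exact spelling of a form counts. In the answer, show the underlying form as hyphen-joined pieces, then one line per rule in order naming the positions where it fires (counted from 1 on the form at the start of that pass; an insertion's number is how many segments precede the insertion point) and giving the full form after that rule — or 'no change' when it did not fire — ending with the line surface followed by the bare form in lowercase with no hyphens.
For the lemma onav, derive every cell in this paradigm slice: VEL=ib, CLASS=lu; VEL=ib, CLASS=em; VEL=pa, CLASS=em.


cell VEL=ib, CLASS=lu:
underlying: kut-onav-go
1. f -> v, k -> g, p -> b, s -> z, t -> d / V _ V: fires at position(s) 3: kudonavgo
2. 0 -> e / C _ C: inserts after position(s) 7: kudonavego
surface: kudonavego

cell VEL=ib, CLASS=em:
underlying: kut-onav-mek
1. f -> v, k -> g, p -> b, s -> z, t -> d / V _ V: fires at position(s) 3: kudonavmek
2. 0 -> e / C _ C: inserts after position(s) 7: kudonavemek
surface: kudonavemek

cell VEL=pa, CLASS=em:
underlying: mr-onav-mek
1. f -> v, k -> g, p -> b, s -> z, t -> d / V _ V: no change
2. 0 -> e / C _ C: inserts after position(s) 1, 6: meronavemek
surface: meronavemek


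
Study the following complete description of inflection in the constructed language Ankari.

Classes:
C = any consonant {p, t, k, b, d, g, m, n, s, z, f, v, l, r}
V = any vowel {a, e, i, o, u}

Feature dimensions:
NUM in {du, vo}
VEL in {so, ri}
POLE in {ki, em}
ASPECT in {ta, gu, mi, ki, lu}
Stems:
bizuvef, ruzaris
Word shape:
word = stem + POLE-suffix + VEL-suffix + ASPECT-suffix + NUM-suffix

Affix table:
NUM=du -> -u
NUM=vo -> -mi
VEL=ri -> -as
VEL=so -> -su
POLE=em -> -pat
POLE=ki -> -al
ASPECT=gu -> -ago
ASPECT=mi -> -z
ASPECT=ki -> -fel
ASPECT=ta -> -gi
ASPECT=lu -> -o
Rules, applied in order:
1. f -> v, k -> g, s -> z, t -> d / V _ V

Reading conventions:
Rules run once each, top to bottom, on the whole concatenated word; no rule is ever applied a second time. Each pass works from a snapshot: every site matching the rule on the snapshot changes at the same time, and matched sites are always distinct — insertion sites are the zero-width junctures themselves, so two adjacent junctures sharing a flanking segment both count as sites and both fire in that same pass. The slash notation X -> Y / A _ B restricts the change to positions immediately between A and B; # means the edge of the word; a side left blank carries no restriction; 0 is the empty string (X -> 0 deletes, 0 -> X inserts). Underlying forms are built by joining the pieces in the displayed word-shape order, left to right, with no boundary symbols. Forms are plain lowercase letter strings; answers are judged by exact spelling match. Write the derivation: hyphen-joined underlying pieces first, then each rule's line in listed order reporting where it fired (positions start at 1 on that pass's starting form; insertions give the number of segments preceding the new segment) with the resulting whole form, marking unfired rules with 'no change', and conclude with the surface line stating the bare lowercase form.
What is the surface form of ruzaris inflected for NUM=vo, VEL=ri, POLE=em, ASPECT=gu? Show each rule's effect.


underlying: ruzaris-pat-as-ago-mi
1. f -> v, k -> g, s -> z, t -> d / V _ V: fires at position(s) 10, 12: ruzarispadazagomi
surface: ruzarispadazagomi


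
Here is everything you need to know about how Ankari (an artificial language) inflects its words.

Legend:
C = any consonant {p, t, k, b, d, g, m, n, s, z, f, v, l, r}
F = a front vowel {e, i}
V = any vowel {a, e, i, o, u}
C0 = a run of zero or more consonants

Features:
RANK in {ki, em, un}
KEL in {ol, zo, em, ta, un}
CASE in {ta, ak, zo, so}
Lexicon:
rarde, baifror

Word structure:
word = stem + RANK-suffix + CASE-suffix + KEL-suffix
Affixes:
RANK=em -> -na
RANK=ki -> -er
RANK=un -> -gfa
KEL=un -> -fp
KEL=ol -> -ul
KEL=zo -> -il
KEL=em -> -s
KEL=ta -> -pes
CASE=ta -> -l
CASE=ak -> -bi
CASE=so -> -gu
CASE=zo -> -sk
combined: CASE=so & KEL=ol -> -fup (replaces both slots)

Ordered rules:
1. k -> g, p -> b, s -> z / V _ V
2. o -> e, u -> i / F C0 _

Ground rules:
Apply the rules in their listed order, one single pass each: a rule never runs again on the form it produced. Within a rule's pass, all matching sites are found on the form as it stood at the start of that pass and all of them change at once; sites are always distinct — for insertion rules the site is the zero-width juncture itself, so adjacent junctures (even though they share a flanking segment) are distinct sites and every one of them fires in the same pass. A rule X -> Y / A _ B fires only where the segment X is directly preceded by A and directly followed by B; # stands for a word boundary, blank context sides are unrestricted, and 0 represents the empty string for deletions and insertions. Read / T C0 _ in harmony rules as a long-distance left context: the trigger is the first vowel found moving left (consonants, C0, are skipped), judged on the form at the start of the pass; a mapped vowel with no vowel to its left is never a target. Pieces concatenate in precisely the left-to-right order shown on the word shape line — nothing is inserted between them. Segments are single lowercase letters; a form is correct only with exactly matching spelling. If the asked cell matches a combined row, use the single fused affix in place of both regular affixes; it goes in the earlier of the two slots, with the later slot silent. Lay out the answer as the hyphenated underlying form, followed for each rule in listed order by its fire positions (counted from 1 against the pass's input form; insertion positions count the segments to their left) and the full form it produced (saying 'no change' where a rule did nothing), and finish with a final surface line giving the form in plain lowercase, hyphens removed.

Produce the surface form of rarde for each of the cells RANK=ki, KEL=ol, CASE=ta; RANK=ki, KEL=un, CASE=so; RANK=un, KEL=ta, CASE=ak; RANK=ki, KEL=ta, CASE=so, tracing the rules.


cell RANK=ki, KEL=ol, CASE=ta:
underlying: rarde-er-l-ul
1. k -> g, p -> b, s -> z / V _ V: no change
2. o -> e, u -> i / F C0 _: fires at position(s) 9: rardeerlil
surface: rardeerlil

cell RANK=ki, KEL=un, CASE=so:
underlying: rarde-er-gu-fp
1. k -> g, p -> b, s -> z / V _ V: no change
2. o -> e, u -> i / F C0 _: fires at position(s) 9: rardeergifp
surface: rardeergifp

cell RANK=un, KEL=ta, CASE=ak:
underlying: rarde-gfa-bi-pes
1. k -> g, p -> b, s -> z / V _ V: fires at position(s) 11: rardegfabibes
2. o -> e, u -> i / F C0 _: no change
surface: rardegfabibes

cell RANK=ki, KEL=ta, CASE=so:
underlying: rarde-er-gu-pes
1. k -> g, p -> b, s -> z / V _ V: fires at position(s) 10: rardeergubes
2. o -> e, u -> i / F C0 _: fires at position(s) 9: rardeergibes
surface: rardeergibes


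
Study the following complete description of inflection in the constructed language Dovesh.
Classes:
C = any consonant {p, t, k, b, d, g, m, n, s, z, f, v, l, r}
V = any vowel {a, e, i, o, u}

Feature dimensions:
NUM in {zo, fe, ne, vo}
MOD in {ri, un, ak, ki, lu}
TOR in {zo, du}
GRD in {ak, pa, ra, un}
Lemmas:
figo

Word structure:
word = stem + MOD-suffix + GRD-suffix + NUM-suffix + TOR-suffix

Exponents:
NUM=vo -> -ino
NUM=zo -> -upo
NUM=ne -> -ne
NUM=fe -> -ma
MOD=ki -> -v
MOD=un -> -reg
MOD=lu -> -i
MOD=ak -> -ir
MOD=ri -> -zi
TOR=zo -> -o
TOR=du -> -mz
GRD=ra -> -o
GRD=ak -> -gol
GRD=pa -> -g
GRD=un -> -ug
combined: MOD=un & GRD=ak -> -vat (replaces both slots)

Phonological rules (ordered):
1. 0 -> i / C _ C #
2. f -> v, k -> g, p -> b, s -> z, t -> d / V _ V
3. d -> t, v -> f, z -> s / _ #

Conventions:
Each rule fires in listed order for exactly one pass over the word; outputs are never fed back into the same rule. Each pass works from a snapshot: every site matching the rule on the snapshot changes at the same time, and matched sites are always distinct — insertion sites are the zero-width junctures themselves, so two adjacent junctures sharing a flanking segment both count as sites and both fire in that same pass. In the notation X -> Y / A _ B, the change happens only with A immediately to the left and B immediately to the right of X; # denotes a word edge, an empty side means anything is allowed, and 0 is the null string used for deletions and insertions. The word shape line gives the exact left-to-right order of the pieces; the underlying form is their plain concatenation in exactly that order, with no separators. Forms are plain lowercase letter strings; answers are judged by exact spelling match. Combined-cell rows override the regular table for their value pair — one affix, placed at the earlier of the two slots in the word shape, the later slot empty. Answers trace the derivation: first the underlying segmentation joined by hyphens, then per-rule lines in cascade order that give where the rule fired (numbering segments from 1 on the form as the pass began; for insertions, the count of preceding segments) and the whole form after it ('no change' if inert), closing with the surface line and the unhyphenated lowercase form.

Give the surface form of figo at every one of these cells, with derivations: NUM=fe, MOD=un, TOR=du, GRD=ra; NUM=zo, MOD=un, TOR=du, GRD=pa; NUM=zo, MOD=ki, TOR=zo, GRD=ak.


cell NUM=fe, MOD=un, TOR=du, GRD=ra:
underlying: figo-reg-o-ma-mz
1. 0 -> i / C _ C #: inserts after position(s) 11: figoregomamiz
2. f -> v, k -> g, p -> b, s -> z, t -> d / V _ V: no change
3. d -> t, v -> f, z -> s / _ #: fires at position(s) 13: figoregomamis
surface: figoregomamis

cell NUM=zo, MOD=un, TOR=du, GRD=pa:
underlying: figo-reg-g-upo-mz
1. 0 -> i / C _ C #: inserts after position(s) 12: figoreggupomiz
2. f -> v, k -> g, p -> b, s -> z, t -> d / V _ V: fires at position(s) 10: figoreggubomiz
3. d -> t, v -> f, z -> s / _ #: fires at position(s) 14: figoreggubomis
surface: figoreggubomis

cell NUM=zo, MOD=ki, TOR=zo, GRD=ak:
underlying: figo-v-gol-upo-o
1. 0 -> i / C _ C #: no change
2. f -> v, k -> g, p -> b, s -> z, t -> d / V _ V: fires at position(s) 10: figovgoluboo
3. d -> t, v -> f, z -> s / _ #: no change
surface: figovgoluboo


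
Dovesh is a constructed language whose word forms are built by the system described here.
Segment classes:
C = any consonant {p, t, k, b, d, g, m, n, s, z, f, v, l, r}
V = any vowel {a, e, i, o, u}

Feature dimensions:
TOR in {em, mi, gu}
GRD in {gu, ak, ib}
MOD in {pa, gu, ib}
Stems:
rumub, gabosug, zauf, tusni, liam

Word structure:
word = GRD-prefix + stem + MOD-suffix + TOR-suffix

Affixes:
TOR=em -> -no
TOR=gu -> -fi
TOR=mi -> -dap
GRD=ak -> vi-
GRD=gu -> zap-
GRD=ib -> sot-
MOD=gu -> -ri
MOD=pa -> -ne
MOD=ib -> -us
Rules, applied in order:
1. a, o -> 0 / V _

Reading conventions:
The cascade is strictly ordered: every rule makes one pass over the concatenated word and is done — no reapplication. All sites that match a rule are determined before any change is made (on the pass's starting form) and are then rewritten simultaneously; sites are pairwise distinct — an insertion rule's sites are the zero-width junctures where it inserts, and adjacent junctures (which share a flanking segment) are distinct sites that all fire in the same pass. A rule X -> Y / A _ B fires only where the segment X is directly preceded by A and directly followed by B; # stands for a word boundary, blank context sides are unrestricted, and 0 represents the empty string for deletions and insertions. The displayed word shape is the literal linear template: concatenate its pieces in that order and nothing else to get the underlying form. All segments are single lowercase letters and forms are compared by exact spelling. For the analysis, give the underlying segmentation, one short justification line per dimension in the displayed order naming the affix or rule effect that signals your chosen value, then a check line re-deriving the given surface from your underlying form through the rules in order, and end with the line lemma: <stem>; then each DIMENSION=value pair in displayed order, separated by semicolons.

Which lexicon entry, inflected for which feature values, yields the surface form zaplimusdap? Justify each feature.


underlying: zap-liam-us-dap
TOR=mi - signalled by the affix -dap
GRD=gu - signalled by the affix zap-
MOD=ib - signalled by the affix -us
check: zapliamusdap -> zaplimusdap
lemma: liam; TOR=mi; GRD=gu; MOD=ib


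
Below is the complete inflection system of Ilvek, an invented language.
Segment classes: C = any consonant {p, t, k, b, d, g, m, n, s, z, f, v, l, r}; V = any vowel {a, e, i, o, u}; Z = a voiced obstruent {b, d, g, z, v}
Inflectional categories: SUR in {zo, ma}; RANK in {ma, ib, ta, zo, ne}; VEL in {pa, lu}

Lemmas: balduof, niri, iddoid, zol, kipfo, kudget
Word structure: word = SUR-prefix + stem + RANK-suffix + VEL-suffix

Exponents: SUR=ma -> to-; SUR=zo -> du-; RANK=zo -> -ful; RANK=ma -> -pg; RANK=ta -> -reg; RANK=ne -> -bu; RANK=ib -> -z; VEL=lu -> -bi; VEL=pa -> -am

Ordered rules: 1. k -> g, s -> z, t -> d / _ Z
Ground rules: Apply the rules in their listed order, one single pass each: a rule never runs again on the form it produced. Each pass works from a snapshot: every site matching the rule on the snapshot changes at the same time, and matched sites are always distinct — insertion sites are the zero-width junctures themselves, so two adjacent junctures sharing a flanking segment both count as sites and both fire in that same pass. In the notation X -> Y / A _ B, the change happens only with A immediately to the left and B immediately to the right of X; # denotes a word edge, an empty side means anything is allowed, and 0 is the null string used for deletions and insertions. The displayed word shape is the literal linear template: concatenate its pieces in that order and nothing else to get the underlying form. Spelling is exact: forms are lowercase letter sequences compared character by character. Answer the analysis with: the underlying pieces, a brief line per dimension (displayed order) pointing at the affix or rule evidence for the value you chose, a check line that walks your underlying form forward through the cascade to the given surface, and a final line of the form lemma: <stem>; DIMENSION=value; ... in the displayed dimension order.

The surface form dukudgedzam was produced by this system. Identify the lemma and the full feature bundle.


underlying: du-kudget-z-am
SUR=zo - signalled by the affix du-
RANK=ib - signalled by the affix -z
VEL=pa - signalled by the affix -am
check: dukudgetzam -> dukudgedzam
lemma: kudget; SUR=zo; RANK=ib; VEL=pa
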